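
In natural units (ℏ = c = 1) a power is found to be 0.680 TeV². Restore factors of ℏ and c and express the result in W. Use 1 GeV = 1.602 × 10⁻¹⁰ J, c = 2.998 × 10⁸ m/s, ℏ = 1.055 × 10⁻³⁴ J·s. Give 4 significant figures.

1.654 × 10²⁰ W

Power is [E]/[T] = [E]²/ℏ.
1 GeV² → 1/ℏ × (1 GeV in J)² = 2.433 × 10¹⁴ W.
Convert the energy scale: 0.680 TeV² = 6.80 × 10⁵ GeV².
Result: 6.80 × 10⁵ × 2.433 × 10¹⁴ = 1.654 × 10²⁰ W.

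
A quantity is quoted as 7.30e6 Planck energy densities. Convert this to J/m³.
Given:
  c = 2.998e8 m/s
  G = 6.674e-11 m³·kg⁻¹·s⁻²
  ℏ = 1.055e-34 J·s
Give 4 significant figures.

3.382e120 J/m³

One Planck energy density: u_P = c⁷/(ℏG²) = 4.632e113 J/m³.
7.30e6 × 4.632e113 J/m³ = 3.382e120 J/m³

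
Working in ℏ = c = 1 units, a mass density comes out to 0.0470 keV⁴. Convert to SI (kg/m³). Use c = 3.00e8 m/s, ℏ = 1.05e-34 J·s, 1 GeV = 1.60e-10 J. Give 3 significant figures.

Mass density is [E]/(c²[L]³) = [E]⁴/(ℏ³c⁵).
1 GeV⁴ → 1/(ℏ³c⁵) × (1 GeV in J)⁴ = 2.33e20 kg/m³.
Convert the energy scale: 0.0470 keV⁴ = 4.70e-26 GeV⁴.
Result: 4.70e-26 × 2.33e20 = 1.09e-5 kg/m³.

1.09e-5 kg/m³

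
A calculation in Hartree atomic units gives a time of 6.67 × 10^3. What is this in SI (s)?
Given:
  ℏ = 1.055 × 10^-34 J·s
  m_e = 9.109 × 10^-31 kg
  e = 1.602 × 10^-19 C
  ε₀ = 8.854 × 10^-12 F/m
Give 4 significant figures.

1.616 × 10^-13 s

One atomic unit of time: τ_au = (4πε₀)²ℏ³/(m_e e⁴) = 2.423 × 10^-17 s.
6.67 × 10^3 × 2.423 × 10^-17 s = 1.616 × 10^-13 s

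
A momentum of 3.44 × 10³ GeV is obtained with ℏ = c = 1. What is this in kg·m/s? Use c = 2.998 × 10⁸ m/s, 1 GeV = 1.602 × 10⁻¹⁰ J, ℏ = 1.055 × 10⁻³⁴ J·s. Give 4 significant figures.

1.838 × 10⁻¹⁵ kg·m/s

Momentum is [E]/c; divide by c.
1 GeV → 1/c × (1 GeV in J) = 5.344 × 10⁻¹⁹ kg·m/s.
Result: 3.44 × 10³ × 5.344 × 10⁻¹⁹ = 1.838 × 10⁻¹⁵ kg·m/s.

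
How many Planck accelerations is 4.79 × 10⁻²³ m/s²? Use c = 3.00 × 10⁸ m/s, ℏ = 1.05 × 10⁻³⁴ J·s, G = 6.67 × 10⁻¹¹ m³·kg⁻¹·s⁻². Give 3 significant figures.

Planck acceleration: a_P = √(c⁷/(ℏG)) = 5.59 × 10⁵¹ m/s².
4.79 × 10⁻²³ / 5.59 × 10⁵¹ = 8.57 × 10⁻⁷⁵

8.57 × 10⁻⁷⁵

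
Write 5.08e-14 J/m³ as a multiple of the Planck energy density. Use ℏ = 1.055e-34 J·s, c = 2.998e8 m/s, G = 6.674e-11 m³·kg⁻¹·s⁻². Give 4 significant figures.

Planck energy density: u_P = c⁷/(ℏG²) = 4.632e113 J/m³.
5.08e-14 / 4.632e113 = 1.097e-127

1.097e-127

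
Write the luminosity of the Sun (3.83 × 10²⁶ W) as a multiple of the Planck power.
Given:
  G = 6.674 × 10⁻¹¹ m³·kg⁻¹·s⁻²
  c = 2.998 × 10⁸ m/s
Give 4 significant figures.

1.055 × 10⁻²⁶

Planck power: P_P = c⁵/G = 3.629 × 10⁵² W.
3.83 × 10²⁶ / 3.629 × 10⁵² = 1.055 × 10⁻²⁶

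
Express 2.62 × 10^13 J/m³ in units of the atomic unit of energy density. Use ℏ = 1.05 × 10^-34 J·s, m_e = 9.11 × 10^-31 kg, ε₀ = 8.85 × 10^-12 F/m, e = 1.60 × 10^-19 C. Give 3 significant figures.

0.870

atomic unit of energy density: u_au = E_h/a₀³ = m_e⁴e¹⁰/((4πε₀)⁵ℏ⁸) = 3.01 × 10^13 J/m³.
2.62 × 10^13 / 3.01 × 10^13 = 0.870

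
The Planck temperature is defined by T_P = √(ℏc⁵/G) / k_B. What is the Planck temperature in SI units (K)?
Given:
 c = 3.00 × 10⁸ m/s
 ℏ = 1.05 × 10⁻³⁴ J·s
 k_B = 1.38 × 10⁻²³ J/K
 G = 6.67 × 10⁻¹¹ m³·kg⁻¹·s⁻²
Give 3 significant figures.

T_P = √(ℏc⁵/G) / k_B
  = √(3.83 × 10¹⁸) × 7.25 × 10²²
  = 1.42 × 10³² K

1.42 × 10³² K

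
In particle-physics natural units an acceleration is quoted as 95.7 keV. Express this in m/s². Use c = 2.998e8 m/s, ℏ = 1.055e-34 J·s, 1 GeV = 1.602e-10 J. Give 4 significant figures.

Acceleration is [L]/[T]² = c·[E]/ℏ.
1 GeV → c/ℏ × (1 GeV in J) = 4.552e32 m/s².
Convert the energy scale: 95.7 keV = 9.57e-5 GeV.
Result: 9.57e-5 × 4.552e32 = 4.357e28 m/s².

4.357e28 m/s²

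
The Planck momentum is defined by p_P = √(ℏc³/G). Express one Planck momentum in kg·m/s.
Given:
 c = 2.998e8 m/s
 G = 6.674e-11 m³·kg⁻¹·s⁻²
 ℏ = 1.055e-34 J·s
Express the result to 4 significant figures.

6.527 kg·m/s

p_P = √(ℏc³/G)
  = √(42.60)
  = 6.527 kg·m/s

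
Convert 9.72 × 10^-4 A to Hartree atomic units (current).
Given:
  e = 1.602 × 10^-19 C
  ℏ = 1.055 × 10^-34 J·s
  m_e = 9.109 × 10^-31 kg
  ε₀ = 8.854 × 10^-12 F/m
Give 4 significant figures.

atomic unit of electric current: I_au = e E_h/ℏ = m_e e⁵/((4πε₀)²ℏ³) = 6.612 × 10^-3 A.
9.72 × 10^-4 / 6.612 × 10^-3 = 0.1470

0.1470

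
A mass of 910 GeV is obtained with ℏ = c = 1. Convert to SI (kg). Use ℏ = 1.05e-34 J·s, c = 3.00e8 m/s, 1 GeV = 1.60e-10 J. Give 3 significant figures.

1.62e-24 kg

Mass is [E]/c²; divide by c².
1 GeV → 1/c² × (1 GeV in J) = 1.78e-27 kg.
Result: 910 × 1.78e-27 = 1.62e-24 kg.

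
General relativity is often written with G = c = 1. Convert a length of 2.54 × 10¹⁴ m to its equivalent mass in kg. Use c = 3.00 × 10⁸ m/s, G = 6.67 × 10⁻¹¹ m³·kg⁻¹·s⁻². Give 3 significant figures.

3.43 × 10⁴¹ kg

Length → mass via c²/G.
2.54 × 10¹⁴ m × (c²/G) = 3.43 × 10⁴¹ kg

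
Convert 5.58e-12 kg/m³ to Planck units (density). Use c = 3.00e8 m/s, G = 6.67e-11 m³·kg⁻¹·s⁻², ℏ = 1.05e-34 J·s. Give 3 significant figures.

1.07e-108

Planck density: ρ_P = c⁵/(ℏG²) = 5.20e96 kg/m³.
5.58e-12 / 5.20e96 = 1.07e-108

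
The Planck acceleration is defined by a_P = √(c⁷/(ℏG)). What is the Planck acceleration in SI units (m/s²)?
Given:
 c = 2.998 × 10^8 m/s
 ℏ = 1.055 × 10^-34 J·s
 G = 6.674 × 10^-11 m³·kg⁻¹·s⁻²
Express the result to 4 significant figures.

a_P = √(c⁷/(ℏG))
  = √(3.092 × 10^103)
  = 5.560 × 10^51 m/s²

5.560 × 10^51 m/s²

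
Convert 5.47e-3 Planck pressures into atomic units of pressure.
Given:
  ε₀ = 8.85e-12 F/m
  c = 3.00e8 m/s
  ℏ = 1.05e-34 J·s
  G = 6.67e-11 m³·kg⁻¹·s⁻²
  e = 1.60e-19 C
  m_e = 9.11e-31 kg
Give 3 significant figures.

Planck pressure: p_P = c⁷/(ℏG²) = 4.68e113 Pa
atomic unit of pressure: P_au = E_h/a₀³ = m_e⁴e¹⁰/((4πε₀)⁵ℏ⁸) = 3.01e13 Pa
5.47e-3 × 4.68e113 / 3.01e13 = 8.50e97

8.50e97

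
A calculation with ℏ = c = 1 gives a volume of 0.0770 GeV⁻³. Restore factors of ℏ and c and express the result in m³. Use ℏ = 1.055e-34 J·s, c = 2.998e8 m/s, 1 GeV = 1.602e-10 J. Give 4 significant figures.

Volume is [L]³ = [E]⁻³·(ℏc)³.
1 GeV⁻³ → (ℏc)³ × (1 GeV in J)⁻³ = 7.696e-48 m³.
Result: 0.0770 × 7.696e-48 = 5.926e-49 m³.

5.926e-49 m³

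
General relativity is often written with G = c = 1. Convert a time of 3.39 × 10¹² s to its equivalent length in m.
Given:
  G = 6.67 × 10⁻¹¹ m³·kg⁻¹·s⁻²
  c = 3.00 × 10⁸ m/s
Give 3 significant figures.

1.02 × 10²¹ m

Time → length via c.
3.39 × 10¹² s × (c) = 1.02 × 10²¹ m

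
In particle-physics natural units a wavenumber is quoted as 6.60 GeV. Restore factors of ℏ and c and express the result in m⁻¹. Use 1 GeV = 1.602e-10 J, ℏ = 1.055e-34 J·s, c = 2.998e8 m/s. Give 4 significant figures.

3.343e16 m⁻¹

Inverse length is [E]/(ℏc).
1 GeV → 1/(ℏc) × (1 GeV in J) = 5.065e15 m⁻¹.
Result: 6.60 × 5.065e15 = 3.343e16 m⁻¹.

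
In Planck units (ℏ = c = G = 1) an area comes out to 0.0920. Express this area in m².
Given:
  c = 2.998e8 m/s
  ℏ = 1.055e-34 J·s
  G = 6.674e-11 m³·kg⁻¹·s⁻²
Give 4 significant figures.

One Planck area: A_P = ℏG/c³ = 2.613e-70 m².
0.0920 × 2.613e-70 m² = 2.404e-71 m²

2.404e-71 m²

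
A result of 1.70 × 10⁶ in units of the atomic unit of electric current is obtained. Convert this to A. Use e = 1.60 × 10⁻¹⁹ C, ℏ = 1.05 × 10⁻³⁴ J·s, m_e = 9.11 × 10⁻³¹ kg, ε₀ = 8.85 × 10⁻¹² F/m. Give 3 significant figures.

One atomic unit of electric current: I_au = e E_h/ℏ = m_e e⁵/((4πε₀)²ℏ³) = 6.67 × 10⁻³ A.
1.70 × 10⁶ × 6.67 × 10⁻³ A = 1.13 × 10⁴ A

1.13 × 10⁴ A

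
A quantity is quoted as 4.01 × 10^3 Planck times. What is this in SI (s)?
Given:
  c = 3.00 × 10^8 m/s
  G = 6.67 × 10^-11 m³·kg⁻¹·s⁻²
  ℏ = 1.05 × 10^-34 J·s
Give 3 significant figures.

2.15 × 10^-40 s

One Planck time: t_P = √(ℏG/c⁵) = 5.37 × 10^-44 s.
4.01 × 10^3 × 5.37 × 10^-44 s = 2.15 × 10^-40 s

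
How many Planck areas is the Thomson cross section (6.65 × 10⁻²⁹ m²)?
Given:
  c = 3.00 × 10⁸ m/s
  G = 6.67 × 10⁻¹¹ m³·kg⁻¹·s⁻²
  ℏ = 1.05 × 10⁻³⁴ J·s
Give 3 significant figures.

Planck area: A_P = ℏG/c³ = 2.59 × 10⁻⁷⁰ m².
6.65 × 10⁻²⁹ / 2.59 × 10⁻⁷⁰ = 2.56 × 10⁴¹

2.56 × 10⁴¹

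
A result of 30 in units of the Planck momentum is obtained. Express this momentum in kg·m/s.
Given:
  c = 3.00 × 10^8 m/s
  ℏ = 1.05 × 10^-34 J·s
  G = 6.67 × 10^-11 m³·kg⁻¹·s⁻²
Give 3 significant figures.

196 kg·m/s

One Planck momentum: p_P = √(ℏc³/G) = 6.52 kg·m/s.
30 × 6.52 kg·m/s = 196 kg·m/s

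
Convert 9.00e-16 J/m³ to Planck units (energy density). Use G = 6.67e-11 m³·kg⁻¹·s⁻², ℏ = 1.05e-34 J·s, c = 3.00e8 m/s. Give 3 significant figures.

Planck energy density: u_P = c⁷/(ℏG²) = 4.68e113 J/m³.
9.00e-16 / 4.68e113 = 1.92e-129

1.92e-129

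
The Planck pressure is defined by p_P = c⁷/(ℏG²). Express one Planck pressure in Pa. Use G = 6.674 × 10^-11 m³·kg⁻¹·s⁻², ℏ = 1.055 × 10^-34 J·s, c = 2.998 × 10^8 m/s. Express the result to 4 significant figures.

p_P = c⁷/(ℏG²)
  = 2.177 × 10^59 / 4.699 × 10^-55
  = 4.632 × 10^113 Pa

4.632 × 10^113 Pa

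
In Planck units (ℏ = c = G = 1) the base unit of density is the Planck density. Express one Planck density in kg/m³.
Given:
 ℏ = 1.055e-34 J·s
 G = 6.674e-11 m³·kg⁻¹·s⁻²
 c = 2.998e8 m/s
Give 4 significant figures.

5.154e96 kg/m³

ρ_P = c⁵/(ℏG²)
  = 2.422e42 / 4.699e-55
  = 5.154e96 kg/m³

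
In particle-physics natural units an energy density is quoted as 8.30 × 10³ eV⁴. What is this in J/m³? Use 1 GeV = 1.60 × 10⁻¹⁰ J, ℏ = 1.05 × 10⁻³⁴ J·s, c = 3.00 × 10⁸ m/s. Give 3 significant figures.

[E]/[L]³ = [E]⁴/(ℏc)³; restore (ℏc)⁻³.
1 GeV⁴ → 1/(ℏc)³ × (1 GeV in J)⁴ = 2.10 × 10³⁷ J/m³.
Convert the energy scale: 8.30 × 10³ eV⁴ = 8.30 × 10⁻³³ GeV⁴.
Result: 8.30 × 10⁻³³ × 2.10 × 10³⁷ = 1.74 × 10⁵ J/m³.

1.74 × 10⁵ J/m³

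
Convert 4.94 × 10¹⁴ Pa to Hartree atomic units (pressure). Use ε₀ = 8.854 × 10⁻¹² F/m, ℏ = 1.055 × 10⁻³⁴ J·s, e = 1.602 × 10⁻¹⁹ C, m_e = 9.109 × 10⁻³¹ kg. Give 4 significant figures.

16.86

atomic unit of pressure: P_au = E_h/a₀³ = m_e⁴e¹⁰/((4πε₀)⁵ℏ⁸) = 2.929 × 10¹³ Pa.
4.94 × 10¹⁴ / 2.929 × 10¹³ = 16.86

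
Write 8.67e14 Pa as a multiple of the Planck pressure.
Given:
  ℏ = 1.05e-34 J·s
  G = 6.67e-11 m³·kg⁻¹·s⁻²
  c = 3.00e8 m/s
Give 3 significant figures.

1.85e-99

Planck pressure: p_P = c⁷/(ℏG²) = 4.68e113 Pa.
8.67e14 / 4.68e113 = 1.85e-99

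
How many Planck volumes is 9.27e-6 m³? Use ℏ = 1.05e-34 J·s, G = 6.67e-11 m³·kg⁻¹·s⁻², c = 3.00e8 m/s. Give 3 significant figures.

Planck volume: V_P = (ℏG/c³)^(3/2) = 4.18e-105 m³.
9.27e-6 / 4.18e-105 = 2.22e99

2.22e99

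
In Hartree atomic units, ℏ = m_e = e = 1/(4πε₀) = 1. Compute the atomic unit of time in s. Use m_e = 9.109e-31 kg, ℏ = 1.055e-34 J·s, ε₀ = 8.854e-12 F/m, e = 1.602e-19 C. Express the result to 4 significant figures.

2.423e-17 s

From ℏ = m_e = e = 1/(4πε₀) = 1 the time scale is τ_au = (4πε₀)²ℏ³/(m_e e⁴).
E_h = 4.354e-18 J
ℏ/E_h = 2.423e-17 s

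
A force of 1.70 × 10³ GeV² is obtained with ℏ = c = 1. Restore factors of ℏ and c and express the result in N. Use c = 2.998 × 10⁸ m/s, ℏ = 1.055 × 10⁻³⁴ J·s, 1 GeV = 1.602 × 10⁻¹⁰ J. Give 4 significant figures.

Force is [E]/[L] = [E]²/(ℏc); restore (ℏc)⁻¹.
1 GeV² → 1/(ℏc) × (1 GeV in J)² = 8.114 × 10⁵ N.
Result: 1.70 × 10³ × 8.114 × 10⁵ = 1.379 × 10⁹ N.

1.379 × 10⁹ N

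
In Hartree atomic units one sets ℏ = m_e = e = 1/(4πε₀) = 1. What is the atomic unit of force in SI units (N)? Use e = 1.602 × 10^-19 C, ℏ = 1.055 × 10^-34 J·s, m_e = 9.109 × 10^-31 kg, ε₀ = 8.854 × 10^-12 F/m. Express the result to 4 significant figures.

F_au = E_h/a₀ = m_e²e⁶/((4πε₀)³ℏ⁴)
E_h = 4.354 × 10^-18 J
a₀ = 5.297 × 10^-11 m
E_h/a₀ = 8.220 × 10^-8 N

8.220 × 10^-8 N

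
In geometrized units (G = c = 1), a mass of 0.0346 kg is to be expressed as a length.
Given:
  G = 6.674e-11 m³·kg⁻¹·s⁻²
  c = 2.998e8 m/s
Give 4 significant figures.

In G = c = 1 units mass has dimensions of length; the conversion factor is G/c².
0.0346 kg × (G/c²) = 2.569e-29 m

2.569e-29 m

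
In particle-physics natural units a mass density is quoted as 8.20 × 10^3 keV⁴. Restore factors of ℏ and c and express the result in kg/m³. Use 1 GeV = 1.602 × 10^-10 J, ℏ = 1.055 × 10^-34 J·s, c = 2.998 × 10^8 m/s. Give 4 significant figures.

1.899 kg/m³

Mass density is [E]/(c²[L]³) = [E]⁴/(ℏ³c⁵).
1 GeV⁴ → 1/(ℏ³c⁵) × (1 GeV in J)⁴ = 2.316 × 10^20 kg/m³.
Convert the energy scale: 8.20 × 10^3 keV⁴ = 8.20 × 10^-21 GeV⁴.
Result: 8.20 × 10^-21 × 2.316 × 10^20 = 1.899 kg/m³.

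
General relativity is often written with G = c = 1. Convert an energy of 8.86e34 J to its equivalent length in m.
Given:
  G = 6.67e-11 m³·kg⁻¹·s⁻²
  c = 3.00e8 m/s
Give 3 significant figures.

Energy → length via G/c⁴.
8.86e34 J × (G/c⁴) = 7.30e-10 m

7.30e-10 m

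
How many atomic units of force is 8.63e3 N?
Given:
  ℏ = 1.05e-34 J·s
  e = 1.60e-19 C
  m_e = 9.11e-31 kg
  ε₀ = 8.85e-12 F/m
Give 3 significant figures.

1.04e11

atomic unit of force: F_au = E_h/a₀ = m_e²e⁶/((4πε₀)³ℏ⁴) = 8.33e-8 N.
8.63e3 / 8.33e-8 = 1.04e11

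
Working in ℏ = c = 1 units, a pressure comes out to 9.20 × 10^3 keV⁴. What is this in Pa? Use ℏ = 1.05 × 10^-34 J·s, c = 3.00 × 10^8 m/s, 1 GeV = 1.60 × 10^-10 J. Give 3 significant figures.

1.93 × 10^17 Pa

Pressure is [E]/[L]³ = [E]⁴/(ℏc)³.
1 GeV⁴ → 1/(ℏc)³ × (1 GeV in J)⁴ = 2.10 × 10^37 Pa.
Convert the energy scale: 9.20 × 10^3 keV⁴ = 9.20 × 10^-21 GeV⁴.
Result: 9.20 × 10^-21 × 2.10 × 10^37 = 1.93 × 10^17 Pa.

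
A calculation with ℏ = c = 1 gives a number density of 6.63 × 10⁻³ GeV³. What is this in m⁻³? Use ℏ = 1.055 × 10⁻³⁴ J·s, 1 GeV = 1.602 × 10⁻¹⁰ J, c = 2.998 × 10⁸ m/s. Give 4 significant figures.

Number density is [L]⁻³ = [E]³/(ℏc)³.
1 GeV³ → 1/(ℏc)³ × (1 GeV in J)³ = 1.299 × 10⁴⁷ m⁻³.
Result: 6.63 × 10⁻³ × 1.299 × 10⁴⁷ = 8.615 × 10⁴⁴ m⁻³.

8.615 × 10⁴⁴ m⁻³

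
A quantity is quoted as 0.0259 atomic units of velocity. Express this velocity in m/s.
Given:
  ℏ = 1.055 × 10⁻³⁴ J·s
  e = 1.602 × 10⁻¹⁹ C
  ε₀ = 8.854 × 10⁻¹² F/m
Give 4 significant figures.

One atomic unit of velocity: v_au = e²/(4πε₀ℏ) = 2.186 × 10⁶ m/s.
0.0259 × 2.186 × 10⁶ m/s = 5.663 × 10⁴ m/s

5.663 × 10⁴ m/s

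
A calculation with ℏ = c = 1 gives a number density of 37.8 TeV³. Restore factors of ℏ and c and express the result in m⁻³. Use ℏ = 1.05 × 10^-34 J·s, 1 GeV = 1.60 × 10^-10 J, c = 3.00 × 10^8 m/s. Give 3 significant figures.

Number density is [L]⁻³ = [E]³/(ℏc)³.
1 GeV³ → 1/(ℏc)³ × (1 GeV in J)³ = 1.31 × 10^47 m⁻³.
Convert the energy scale: 37.8 TeV³ = 3.78 × 10^10 GeV³.
Result: 3.78 × 10^10 × 1.31 × 10^47 = 4.95 × 10^57 m⁻³.

4.95 × 10^57 m⁻³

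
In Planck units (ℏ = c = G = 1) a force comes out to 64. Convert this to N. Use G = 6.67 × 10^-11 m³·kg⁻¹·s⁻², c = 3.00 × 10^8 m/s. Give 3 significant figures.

One Planck force: F_P = c⁴/G = 1.21 × 10^44 N.
64 × 1.21 × 10^44 N = 7.77 × 10^45 N

7.77 × 10^45 N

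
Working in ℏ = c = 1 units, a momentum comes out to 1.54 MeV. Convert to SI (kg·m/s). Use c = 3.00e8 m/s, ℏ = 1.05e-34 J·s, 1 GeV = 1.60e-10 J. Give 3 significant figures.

8.21e-22 kg·m/s

Momentum is [E]/c; divide by c.
1 GeV → 1/c × (1 GeV in J) = 5.33e-19 kg·m/s.
Convert the energy scale: 1.54 MeV = 1.54e-3 GeV.
Result: 1.54e-3 × 5.33e-19 = 8.21e-22 kg·m/s.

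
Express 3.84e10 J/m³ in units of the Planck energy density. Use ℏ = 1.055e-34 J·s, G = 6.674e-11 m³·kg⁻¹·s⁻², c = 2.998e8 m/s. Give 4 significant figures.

8.290e-104

Planck energy density: u_P = c⁷/(ℏG²) = 4.632e113 J/m³.
3.84e10 / 4.632e113 = 8.290e-104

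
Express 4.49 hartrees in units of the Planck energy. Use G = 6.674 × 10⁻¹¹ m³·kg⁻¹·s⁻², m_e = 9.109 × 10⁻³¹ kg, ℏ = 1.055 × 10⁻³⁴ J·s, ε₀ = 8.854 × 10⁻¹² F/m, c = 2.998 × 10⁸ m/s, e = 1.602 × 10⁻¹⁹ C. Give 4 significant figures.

hartree: E_h = m_e e⁴/(4πε₀ℏ)² = 4.354 × 10⁻¹⁸ J
Planck energy: E_P = √(ℏc⁵/G) = 1.957 × 10⁹ J
4.49 × 4.354 × 10⁻¹⁸ / 1.957 × 10⁹ = 9.992 × 10⁻²⁷

9.992 × 10⁻²⁷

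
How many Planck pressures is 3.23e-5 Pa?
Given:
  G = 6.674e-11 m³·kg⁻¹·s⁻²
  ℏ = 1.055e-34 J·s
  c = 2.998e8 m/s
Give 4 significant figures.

6.973e-119

Planck pressure: p_P = c⁷/(ℏG²) = 4.632e113 Pa.
3.23e-5 / 4.632e113 = 6.973e-119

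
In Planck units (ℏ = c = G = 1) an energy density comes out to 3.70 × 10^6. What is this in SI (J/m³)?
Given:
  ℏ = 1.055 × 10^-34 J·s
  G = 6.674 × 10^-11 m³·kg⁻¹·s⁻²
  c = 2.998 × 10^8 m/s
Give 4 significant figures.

1.714 × 10^120 J/m³

One Planck energy density: u_P = c⁷/(ℏG²) = 4.632 × 10^113 J/m³.
3.70 × 10^6 × 4.632 × 10^113 J/m³ = 1.714 × 10^120 J/m³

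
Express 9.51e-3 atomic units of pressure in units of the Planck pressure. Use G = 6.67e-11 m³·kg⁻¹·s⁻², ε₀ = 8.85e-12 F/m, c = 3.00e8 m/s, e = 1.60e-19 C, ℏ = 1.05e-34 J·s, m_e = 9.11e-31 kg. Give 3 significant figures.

atomic unit of pressure: P_au = E_h/a₀³ = m_e⁴e¹⁰/((4πε₀)⁵ℏ⁸) = 3.01e13 Pa
Planck pressure: p_P = c⁷/(ℏG²) = 4.68e113 Pa
9.51e-3 × 3.01e13 / 4.68e113 = 6.12e-103

6.12e-103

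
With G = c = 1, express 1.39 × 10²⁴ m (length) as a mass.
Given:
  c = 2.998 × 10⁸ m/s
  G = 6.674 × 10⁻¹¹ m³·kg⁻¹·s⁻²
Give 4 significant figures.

Length → mass via c²/G.
1.39 × 10²⁴ m × (c²/G) = 1.872 × 10⁵¹ kg

1.872 × 10⁵¹ kg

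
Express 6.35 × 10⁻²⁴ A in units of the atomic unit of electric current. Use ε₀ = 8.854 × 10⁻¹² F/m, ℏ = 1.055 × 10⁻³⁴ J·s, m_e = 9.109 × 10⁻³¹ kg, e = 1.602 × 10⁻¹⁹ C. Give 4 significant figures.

9.604 × 10⁻²²

atomic unit of electric current: I_au = e E_h/ℏ = m_e e⁵/((4πε₀)²ℏ³) = 6.612 × 10⁻³ A.
6.35 × 10⁻²⁴ / 6.612 × 10⁻³ = 9.604 × 10⁻²²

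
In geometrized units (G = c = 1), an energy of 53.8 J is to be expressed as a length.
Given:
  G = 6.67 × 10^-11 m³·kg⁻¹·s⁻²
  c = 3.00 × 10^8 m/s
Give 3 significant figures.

4.43 × 10^-43 m

Energy → length via G/c⁴.
53.8 J × (G/c⁴) = 4.43 × 10^-43 m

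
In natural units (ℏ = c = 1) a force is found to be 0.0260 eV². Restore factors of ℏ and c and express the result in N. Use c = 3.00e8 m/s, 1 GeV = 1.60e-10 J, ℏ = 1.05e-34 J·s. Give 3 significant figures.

Force is [E]/[L] = [E]²/(ℏc); restore (ℏc)⁻¹.
1 GeV² → 1/(ℏc) × (1 GeV in J)² = 8.13e5 N.
Convert the energy scale: 0.0260 eV² = 2.60e-20 GeV².
Result: 2.60e-20 × 8.13e5 = 2.11e-14 N.

2.11e-14 N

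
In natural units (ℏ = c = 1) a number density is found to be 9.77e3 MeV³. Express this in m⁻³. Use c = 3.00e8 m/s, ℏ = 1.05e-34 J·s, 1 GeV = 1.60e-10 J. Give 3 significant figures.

Number density is [L]⁻³ = [E]³/(ℏc)³.
1 GeV³ → 1/(ℏc)³ × (1 GeV in J)³ = 1.31e47 m⁻³.
Convert the energy scale: 9.77e3 MeV³ = 9.77e-6 GeV³.
Result: 9.77e-6 × 1.31e47 = 1.28e42 m⁻³.

1.28e42 m⁻³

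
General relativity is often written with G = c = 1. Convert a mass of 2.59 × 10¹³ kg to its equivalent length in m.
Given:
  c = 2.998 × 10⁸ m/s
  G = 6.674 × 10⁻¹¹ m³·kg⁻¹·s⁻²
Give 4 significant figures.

In G = c = 1 units mass has dimensions of length; the conversion factor is G/c².
2.59 × 10¹³ kg × (G/c²) = 1.923 × 10⁻¹⁴ m

1.923 × 10⁻¹⁴ m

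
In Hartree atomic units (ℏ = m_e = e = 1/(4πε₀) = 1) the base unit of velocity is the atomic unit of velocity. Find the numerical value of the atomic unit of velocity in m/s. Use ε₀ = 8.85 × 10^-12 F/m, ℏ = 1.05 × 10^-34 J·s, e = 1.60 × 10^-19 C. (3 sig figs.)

2.19 × 10^6 m/s

v_au = e²/(4πε₀ℏ)
  = 2.56 × 10^-38 / 1.17 × 10^-44
  = 2.19 × 10^6 m/s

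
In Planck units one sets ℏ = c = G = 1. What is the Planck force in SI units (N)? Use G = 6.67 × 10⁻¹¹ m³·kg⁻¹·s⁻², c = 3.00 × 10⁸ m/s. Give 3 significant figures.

F_P = c⁴/G
  = 8.10 × 10³³ / 6.67 × 10⁻¹¹
  = 1.21 × 10⁴⁴ N

1.21 × 10⁴⁴ N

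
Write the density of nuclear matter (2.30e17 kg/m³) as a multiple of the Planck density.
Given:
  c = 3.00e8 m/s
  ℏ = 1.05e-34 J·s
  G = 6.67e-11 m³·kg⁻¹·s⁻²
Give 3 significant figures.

Planck density: ρ_P = c⁵/(ℏG²) = 5.20e96 kg/m³.
2.30e17 / 5.20e96 = 4.42e-80

4.42e-80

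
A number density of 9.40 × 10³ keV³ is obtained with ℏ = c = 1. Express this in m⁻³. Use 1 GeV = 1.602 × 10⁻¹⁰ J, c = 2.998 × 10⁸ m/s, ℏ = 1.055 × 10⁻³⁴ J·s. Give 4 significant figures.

1.221 × 10³³ m⁻³

Number density is [L]⁻³ = [E]³/(ℏc)³.
1 GeV³ → 1/(ℏc)³ × (1 GeV in J)³ = 1.299 × 10⁴⁷ m⁻³.
Convert the energy scale: 9.40 × 10³ keV³ = 9.40 × 10⁻¹⁵ GeV³.
Result: 9.40 × 10⁻¹⁵ × 1.299 × 10⁴⁷ = 1.221 × 10³³ m⁻³.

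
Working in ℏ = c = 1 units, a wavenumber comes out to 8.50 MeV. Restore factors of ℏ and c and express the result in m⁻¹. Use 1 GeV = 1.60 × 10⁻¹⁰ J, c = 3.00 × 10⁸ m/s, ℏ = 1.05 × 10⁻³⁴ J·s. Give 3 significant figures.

Inverse length is [E]/(ℏc).
1 GeV → 1/(ℏc) × (1 GeV in J) = 5.08 × 10¹⁵ m⁻¹.
Convert the energy scale: 8.50 MeV = 8.50 × 10⁻³ GeV.
Result: 8.50 × 10⁻³ × 5.08 × 10¹⁵ = 4.32 × 10¹³ m⁻¹.

4.32 × 10¹³ m⁻¹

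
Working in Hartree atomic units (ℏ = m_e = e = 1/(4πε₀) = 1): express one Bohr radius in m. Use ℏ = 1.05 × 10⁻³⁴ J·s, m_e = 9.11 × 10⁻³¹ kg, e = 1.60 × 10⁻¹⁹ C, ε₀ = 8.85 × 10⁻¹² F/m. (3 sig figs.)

The unique combination of the constants set to 1 with dimensions of length is a₀ = 4πε₀ℏ²/(m_e e²).
  = 1.23 × 10⁻⁷⁸ / 2.33 × 10⁻⁶⁸
  = 5.26 × 10⁻¹¹ m

5.26 × 10⁻¹¹ m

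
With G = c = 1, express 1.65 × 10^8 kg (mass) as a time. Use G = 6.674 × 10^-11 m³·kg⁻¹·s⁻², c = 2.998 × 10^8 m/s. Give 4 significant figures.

Mass → time via G/c³.
1.65 × 10^8 kg × (G/c³) = 4.087 × 10^-28 s

4.087 × 10^-28 s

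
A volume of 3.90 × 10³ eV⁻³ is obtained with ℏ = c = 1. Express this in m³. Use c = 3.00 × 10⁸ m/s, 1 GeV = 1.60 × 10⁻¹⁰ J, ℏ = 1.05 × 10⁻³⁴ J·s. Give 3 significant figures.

2.98 × 10⁻¹⁷ m³

Volume is [L]³ = [E]⁻³·(ℏc)³.
1 GeV⁻³ → (ℏc)³ × (1 GeV in J)⁻³ = 7.63 × 10⁻⁴⁸ m³.
Convert the energy scale: 3.90 × 10³ eV⁻³ = 3.90 × 10³⁰ GeV⁻³.
Result: 3.90 × 10³⁰ × 7.63 × 10⁻⁴⁸ = 2.98 × 10⁻¹⁷ m³.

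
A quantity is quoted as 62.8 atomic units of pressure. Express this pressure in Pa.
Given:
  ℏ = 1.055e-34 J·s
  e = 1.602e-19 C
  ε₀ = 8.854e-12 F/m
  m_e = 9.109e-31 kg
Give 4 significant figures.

One atomic unit of pressure: P_au = E_h/a₀³ = m_e⁴e¹⁰/((4πε₀)⁵ℏ⁸) = 2.929e13 Pa.
62.8 × 2.929e13 Pa = 1.840e15 Pa

1.840e15 Pa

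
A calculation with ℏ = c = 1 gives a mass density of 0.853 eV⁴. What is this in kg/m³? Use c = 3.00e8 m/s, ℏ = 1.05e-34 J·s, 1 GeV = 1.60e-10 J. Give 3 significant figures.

1.99e-16 kg/m³

Mass density is [E]/(c²[L]³) = [E]⁴/(ℏ³c⁵).
1 GeV⁴ → 1/(ℏ³c⁵) × (1 GeV in J)⁴ = 2.33e20 kg/m³.
Convert the energy scale: 0.853 eV⁴ = 8.53e-37 GeV⁴.
Result: 8.53e-37 × 2.33e20 = 1.99e-16 kg/m³.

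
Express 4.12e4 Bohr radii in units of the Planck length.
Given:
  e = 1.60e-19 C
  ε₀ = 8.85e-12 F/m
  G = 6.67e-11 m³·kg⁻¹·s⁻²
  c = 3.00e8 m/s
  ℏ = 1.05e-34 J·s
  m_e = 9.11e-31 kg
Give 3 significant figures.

1.34e29

Bohr radius: a₀ = 4πε₀ℏ²/(m_e e²) = 5.26e-11 m
Planck length: ℓ_P = √(ℏG/c³) = 1.61e-35 m
4.12e4 × 5.26e-11 / 1.61e-35 = 1.34e29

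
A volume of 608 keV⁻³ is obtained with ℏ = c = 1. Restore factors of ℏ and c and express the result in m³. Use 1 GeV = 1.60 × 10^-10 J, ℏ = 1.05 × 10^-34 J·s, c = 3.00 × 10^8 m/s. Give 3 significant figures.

Volume is [L]³ = [E]⁻³·(ℏc)³.
1 GeV⁻³ → (ℏc)³ × (1 GeV in J)⁻³ = 7.63 × 10^-48 m³.
Convert the energy scale: 608 keV⁻³ = 6.08 × 10^20 GeV⁻³.
Result: 6.08 × 10^20 × 7.63 × 10^-48 = 4.64 × 10^-27 m³.

4.64 × 10^-27 m³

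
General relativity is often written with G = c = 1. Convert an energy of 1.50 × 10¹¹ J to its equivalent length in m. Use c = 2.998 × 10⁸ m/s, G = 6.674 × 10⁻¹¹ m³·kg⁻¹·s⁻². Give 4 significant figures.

1.239 × 10⁻³³ m

Energy → length via G/c⁴.
1.50 × 10¹¹ J × (G/c⁴) = 1.239 × 10⁻³³ m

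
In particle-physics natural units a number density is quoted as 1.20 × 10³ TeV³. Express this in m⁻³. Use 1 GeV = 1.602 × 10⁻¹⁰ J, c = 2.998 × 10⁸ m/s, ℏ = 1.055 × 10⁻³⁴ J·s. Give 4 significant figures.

1.559 × 10⁵⁹ m⁻³

Number density is [L]⁻³ = [E]³/(ℏc)³.
1 GeV³ → 1/(ℏc)³ × (1 GeV in J)³ = 1.299 × 10⁴⁷ m⁻³.
Convert the energy scale: 1.20 × 10³ TeV³ = 1.20 × 10¹² GeV³.
Result: 1.20 × 10¹² × 1.299 × 10⁴⁷ = 1.559 × 10⁵⁹ m⁻³.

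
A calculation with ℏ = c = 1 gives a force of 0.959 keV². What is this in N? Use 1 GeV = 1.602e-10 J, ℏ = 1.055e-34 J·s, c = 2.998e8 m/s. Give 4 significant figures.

7.781e-7 N

Force is [E]/[L] = [E]²/(ℏc); restore (ℏc)⁻¹.
1 GeV² → 1/(ℏc) × (1 GeV in J)² = 8.114e5 N.
Convert the energy scale: 0.959 keV² = 9.59e-13 GeV².
Result: 9.59e-13 × 8.114e5 = 7.781e-7 N.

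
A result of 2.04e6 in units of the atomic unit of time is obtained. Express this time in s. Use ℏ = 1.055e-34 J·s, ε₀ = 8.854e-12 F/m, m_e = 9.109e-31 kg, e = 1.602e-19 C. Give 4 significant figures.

One atomic unit of time: τ_au = (4πε₀)²ℏ³/(m_e e⁴) = 2.423e-17 s.
2.04e6 × 2.423e-17 s = 4.943e-11 s

4.943e-11 s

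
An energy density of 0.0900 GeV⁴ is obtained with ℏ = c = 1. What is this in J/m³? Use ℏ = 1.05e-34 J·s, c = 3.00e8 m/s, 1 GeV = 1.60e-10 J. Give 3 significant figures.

1.89e36 J/m³

[E]/[L]³ = [E]⁴/(ℏc)³; restore (ℏc)⁻³.
1 GeV⁴ → 1/(ℏc)³ × (1 GeV in J)⁴ = 2.10e37 J/m³.
Result: 0.0900 × 2.10e37 = 1.89e36 J/m³.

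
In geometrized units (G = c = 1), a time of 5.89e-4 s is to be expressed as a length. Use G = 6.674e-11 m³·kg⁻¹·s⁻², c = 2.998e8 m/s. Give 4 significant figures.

Time → length via c.
5.89e-4 s × (c) = 1.766e5 m

1.766e5 m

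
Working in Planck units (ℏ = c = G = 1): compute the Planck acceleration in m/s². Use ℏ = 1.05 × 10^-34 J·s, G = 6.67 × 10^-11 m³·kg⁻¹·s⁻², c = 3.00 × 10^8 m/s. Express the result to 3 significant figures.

5.59 × 10^51 m/s²

Dimensional analysis gives a_P = √(c⁷/(ℏG)).
  = √(3.12 × 10^103)
  = 5.59 × 10^51 m/s²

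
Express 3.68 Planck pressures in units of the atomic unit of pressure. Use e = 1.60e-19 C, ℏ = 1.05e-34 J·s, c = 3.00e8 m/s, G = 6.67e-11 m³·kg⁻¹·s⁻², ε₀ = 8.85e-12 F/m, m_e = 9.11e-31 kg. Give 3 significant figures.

Planck pressure: p_P = c⁷/(ℏG²) = 4.68e113 Pa
atomic unit of pressure: P_au = E_h/a₀³ = m_e⁴e¹⁰/((4πε₀)⁵ℏ⁸) = 3.01e13 Pa
3.68 × 4.68e113 / 3.01e13 = 5.72e100

5.72e100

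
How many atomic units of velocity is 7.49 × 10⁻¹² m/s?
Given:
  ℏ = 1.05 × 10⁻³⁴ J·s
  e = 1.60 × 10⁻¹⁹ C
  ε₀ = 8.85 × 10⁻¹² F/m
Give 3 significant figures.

3.42 × 10⁻¹⁸

atomic unit of velocity: v_au = e²/(4πε₀ℏ) = 2.19 × 10⁶ m/s.
7.49 × 10⁻¹² / 2.19 × 10⁶ = 3.42 × 10⁻¹⁸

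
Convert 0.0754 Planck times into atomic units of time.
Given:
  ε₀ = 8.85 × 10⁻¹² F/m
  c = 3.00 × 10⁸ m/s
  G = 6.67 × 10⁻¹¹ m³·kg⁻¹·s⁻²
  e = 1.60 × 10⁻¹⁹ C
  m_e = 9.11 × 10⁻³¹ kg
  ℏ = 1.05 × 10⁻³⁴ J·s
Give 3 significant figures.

1.69 × 10⁻²⁸

Planck time: t_P = √(ℏG/c⁵) = 5.37 × 10⁻⁴⁴ s
atomic unit of time: τ_au = (4πε₀)²ℏ³/(m_e e⁴) = 2.40 × 10⁻¹⁷ s
0.0754 × 5.37 × 10⁻⁴⁴ / 2.40 × 10⁻¹⁷ = 1.69 × 10⁻²⁸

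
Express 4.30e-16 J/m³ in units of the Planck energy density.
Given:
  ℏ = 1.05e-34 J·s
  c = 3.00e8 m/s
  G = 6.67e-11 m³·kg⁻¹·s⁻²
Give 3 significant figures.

9.18e-130

Planck energy density: u_P = c⁷/(ℏG²) = 4.68e113 J/m³.
4.30e-16 / 4.68e113 = 9.18e-130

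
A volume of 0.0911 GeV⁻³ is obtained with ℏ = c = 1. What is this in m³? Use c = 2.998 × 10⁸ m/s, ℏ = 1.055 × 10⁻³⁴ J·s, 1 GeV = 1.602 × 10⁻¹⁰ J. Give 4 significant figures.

7.011 × 10⁻⁴⁹ m³

Volume is [L]³ = [E]⁻³·(ℏc)³.
1 GeV⁻³ → (ℏc)³ × (1 GeV in J)⁻³ = 7.696 × 10⁻⁴⁸ m³.
Result: 0.0911 × 7.696 × 10⁻⁴⁸ = 7.011 × 10⁻⁴⁹ m³.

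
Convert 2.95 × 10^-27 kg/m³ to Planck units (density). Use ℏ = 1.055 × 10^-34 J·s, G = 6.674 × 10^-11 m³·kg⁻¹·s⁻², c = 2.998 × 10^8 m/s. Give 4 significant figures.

5.724 × 10^-124

Planck density: ρ_P = c⁵/(ℏG²) = 5.154 × 10^96 kg/m³.
2.95 × 10^-27 / 5.154 × 10^96 = 5.724 × 10^-124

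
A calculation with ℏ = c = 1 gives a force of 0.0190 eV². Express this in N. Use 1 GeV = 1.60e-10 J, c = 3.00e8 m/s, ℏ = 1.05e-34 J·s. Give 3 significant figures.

Force is [E]/[L] = [E]²/(ℏc); restore (ℏc)⁻¹.
1 GeV² → 1/(ℏc) × (1 GeV in J)² = 8.13e5 N.
Convert the energy scale: 0.0190 eV² = 1.90e-20 GeV².
Result: 1.90e-20 × 8.13e5 = 1.54e-14 N.

1.54e-14 N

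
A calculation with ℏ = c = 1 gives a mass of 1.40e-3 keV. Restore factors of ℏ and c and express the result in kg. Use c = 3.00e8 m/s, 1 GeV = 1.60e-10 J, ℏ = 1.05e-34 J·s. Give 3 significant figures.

Mass is [E]/c²; divide by c².
1 GeV → 1/c² × (1 GeV in J) = 1.78e-27 kg.
Convert the energy scale: 1.40e-3 keV = 1.40e-9 GeV.
Result: 1.40e-9 × 1.78e-27 = 2.49e-36 kg.

2.49e-36 kg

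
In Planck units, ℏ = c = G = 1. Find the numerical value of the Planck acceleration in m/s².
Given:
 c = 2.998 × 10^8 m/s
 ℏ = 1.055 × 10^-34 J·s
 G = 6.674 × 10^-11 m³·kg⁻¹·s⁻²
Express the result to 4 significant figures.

From ℏ = c = G = 1 the acceleration scale is a_P = √(c⁷/(ℏG)).
  = √(3.092 × 10^103)
  = 5.560 × 10^51 m/s²

5.560 × 10^51 m/s²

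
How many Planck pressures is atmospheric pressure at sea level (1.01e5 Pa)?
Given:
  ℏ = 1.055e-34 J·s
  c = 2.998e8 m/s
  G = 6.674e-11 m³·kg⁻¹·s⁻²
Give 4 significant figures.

Planck pressure: p_P = c⁷/(ℏG²) = 4.632e113 Pa.
1.01e5 / 4.632e113 = 2.180e-109

2.180e-109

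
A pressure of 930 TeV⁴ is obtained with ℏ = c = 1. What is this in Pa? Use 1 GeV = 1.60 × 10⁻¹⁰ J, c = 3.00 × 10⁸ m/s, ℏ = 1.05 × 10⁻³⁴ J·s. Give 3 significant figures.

Pressure is [E]/[L]³ = [E]⁴/(ℏc)³.
1 GeV⁴ → 1/(ℏc)³ × (1 GeV in J)⁴ = 2.10 × 10³⁷ Pa.
Convert the energy scale: 930 TeV⁴ = 9.30 × 10¹⁴ GeV⁴.
Result: 9.30 × 10¹⁴ × 2.10 × 10³⁷ = 1.95 × 10⁵² Pa.

1.95 × 10⁵² Pa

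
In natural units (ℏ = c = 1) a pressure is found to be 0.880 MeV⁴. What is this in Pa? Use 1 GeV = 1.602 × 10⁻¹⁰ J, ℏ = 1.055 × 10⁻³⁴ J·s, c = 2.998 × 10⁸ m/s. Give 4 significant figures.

1.832 × 10²⁵ Pa

Pressure is [E]/[L]³ = [E]⁴/(ℏc)³.
1 GeV⁴ → 1/(ℏc)³ × (1 GeV in J)⁴ = 2.082 × 10³⁷ Pa.
Convert the energy scale: 0.880 MeV⁴ = 8.80 × 10⁻¹³ GeV⁴.
Result: 8.80 × 10⁻¹³ × 2.082 × 10³⁷ = 1.832 × 10²⁵ Pa.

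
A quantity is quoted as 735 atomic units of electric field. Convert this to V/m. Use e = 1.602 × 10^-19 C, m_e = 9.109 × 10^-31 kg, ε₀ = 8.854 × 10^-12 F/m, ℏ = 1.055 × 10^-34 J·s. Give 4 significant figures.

3.771 × 10^14 V/m

One atomic unit of electric field: E_au = E_h/(e a₀) = m_e²e⁵/((4πε₀)³ℏ⁴) = 5.131 × 10^11 V/m.
735 × 5.131 × 10^11 V/m = 3.771 × 10^14 V/m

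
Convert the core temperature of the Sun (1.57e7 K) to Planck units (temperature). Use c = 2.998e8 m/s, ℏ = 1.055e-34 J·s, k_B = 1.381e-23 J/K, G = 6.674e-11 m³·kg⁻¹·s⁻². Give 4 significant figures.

1.108e-25

Planck temperature: T_P = √(ℏc⁵/G) / k_B = 1.417e32 K.
1.57e7 / 1.417e32 = 1.108e-25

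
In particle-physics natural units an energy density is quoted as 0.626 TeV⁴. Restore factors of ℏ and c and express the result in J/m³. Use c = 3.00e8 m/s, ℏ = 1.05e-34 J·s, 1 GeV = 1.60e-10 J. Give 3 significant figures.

1.31e49 J/m³

[E]/[L]³ = [E]⁴/(ℏc)³; restore (ℏc)⁻³.
1 GeV⁴ → 1/(ℏc)³ × (1 GeV in J)⁴ = 2.10e37 J/m³.
Convert the energy scale: 0.626 TeV⁴ = 6.26e11 GeV⁴.
Result: 6.26e11 × 2.10e37 = 1.31e49 J/m³.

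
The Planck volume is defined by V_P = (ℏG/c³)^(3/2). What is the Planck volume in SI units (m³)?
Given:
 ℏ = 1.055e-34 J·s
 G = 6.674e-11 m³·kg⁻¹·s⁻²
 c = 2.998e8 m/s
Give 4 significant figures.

V_P = (ℏG/c³)^(3/2)
  = √(1.784e-209)
  = 4.224e-105 m³

4.224e-105 m³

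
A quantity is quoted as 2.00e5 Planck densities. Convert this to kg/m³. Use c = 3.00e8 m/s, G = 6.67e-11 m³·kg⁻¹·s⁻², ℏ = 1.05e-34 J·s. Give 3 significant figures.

One Planck density: ρ_P = c⁵/(ℏG²) = 5.20e96 kg/m³.
2.00e5 × 5.20e96 kg/m³ = 1.04e102 kg/m³

1.04e102 kg/m³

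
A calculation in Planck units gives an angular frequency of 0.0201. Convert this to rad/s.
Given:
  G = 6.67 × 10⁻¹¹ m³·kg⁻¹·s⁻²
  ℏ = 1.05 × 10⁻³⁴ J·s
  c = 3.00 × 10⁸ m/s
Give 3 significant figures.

3.74 × 10⁴¹ rad/s

One Planck angular frequency: ω_P = √(c⁵/(ℏG)) = 1.86 × 10⁴³ rad/s.
0.0201 × 1.86 × 10⁴³ rad/s = 3.74 × 10⁴¹ rad/s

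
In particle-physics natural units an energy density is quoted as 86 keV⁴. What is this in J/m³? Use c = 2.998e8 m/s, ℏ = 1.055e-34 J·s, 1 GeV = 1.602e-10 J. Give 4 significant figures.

1.790e15 J/m³

[E]/[L]³ = [E]⁴/(ℏc)³; restore (ℏc)⁻³.
1 GeV⁴ → 1/(ℏc)³ × (1 GeV in J)⁴ = 2.082e37 J/m³.
Convert the energy scale: 86 keV⁴ = 8.60e-23 GeV⁴.
Result: 8.60e-23 × 2.082e37 = 1.790e15 J/m³.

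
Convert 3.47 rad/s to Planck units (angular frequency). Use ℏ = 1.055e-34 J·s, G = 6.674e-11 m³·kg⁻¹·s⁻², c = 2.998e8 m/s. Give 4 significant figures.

1.871e-43

Planck angular frequency: ω_P = √(c⁵/(ℏG)) = 1.855e43 rad/s.
3.47 / 1.855e43 = 1.871e-43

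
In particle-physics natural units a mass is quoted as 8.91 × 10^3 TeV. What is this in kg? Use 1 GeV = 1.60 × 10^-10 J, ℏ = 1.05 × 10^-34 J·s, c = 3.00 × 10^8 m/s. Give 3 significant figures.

Mass is [E]/c²; divide by c².
1 GeV → 1/c² × (1 GeV in J) = 1.78 × 10^-27 kg.
Convert the energy scale: 8.91 × 10^3 TeV = 8.91 × 10^6 GeV.
Result: 8.91 × 10^6 × 1.78 × 10^-27 = 1.58 × 10^-20 kg.

1.58 × 10^-20 kg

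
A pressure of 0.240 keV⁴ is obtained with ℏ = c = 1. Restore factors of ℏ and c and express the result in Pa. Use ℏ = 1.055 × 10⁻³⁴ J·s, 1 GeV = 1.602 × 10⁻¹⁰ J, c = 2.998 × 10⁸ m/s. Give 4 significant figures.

4.996 × 10¹² Pa

Pressure is [E]/[L]³ = [E]⁴/(ℏc)³.
1 GeV⁴ → 1/(ℏc)³ × (1 GeV in J)⁴ = 2.082 × 10³⁷ Pa.
Convert the energy scale: 0.240 keV⁴ = 2.40 × 10⁻²⁵ GeV⁴.
Result: 2.40 × 10⁻²⁵ × 2.082 × 10³⁷ = 4.996 × 10¹² Pa.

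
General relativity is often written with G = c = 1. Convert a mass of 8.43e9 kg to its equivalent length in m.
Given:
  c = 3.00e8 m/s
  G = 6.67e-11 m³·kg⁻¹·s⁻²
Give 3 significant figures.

6.25e-18 m

In G = c = 1 units mass has dimensions of length; the conversion factor is G/c².
8.43e9 kg × (G/c²) = 6.25e-18 m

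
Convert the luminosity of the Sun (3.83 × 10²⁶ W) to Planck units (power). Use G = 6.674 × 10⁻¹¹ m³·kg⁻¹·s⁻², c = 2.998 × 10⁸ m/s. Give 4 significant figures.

1.055 × 10⁻²⁶

Planck power: P_P = c⁵/G = 3.629 × 10⁵² W.
3.83 × 10²⁶ / 3.629 × 10⁵² = 1.055 × 10⁻²⁶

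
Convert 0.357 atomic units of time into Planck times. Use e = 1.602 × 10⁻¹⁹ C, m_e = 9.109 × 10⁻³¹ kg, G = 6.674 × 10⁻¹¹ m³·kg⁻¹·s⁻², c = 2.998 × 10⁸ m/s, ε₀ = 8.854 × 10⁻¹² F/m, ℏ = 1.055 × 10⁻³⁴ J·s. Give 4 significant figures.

1.604 × 10²⁶

atomic unit of time: τ_au = (4πε₀)²ℏ³/(m_e e⁴) = 2.423 × 10⁻¹⁷ s
Planck time: t_P = √(ℏG/c⁵) = 5.392 × 10⁻⁴⁴ s
0.357 × 2.423 × 10⁻¹⁷ / 5.392 × 10⁻⁴⁴ = 1.604 × 10²⁶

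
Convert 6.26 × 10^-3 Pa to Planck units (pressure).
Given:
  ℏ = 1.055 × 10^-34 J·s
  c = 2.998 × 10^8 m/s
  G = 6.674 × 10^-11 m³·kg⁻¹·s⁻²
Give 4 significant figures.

1.351 × 10^-116

Planck pressure: p_P = c⁷/(ℏG²) = 4.632 × 10^113 Pa.
6.26 × 10^-3 / 4.632 × 10^113 = 1.351 × 10^-116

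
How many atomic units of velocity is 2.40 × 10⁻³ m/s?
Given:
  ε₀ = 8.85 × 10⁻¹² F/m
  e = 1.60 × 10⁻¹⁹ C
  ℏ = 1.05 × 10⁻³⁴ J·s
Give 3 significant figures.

atomic unit of velocity: v_au = e²/(4πε₀ℏ) = 2.19 × 10⁶ m/s.
2.40 × 10⁻³ / 2.19 × 10⁶ = 1.09 × 10⁻⁹

1.09 × 10⁻⁹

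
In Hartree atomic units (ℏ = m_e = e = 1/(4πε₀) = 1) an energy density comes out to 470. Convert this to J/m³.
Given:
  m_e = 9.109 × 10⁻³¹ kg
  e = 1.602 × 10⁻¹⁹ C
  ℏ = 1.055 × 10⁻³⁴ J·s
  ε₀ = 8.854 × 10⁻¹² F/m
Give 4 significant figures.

One atomic unit of energy density: u_au = E_h/a₀³ = m_e⁴e¹⁰/((4πε₀)⁵ℏ⁸) = 2.929 × 10¹³ J/m³.
470 × 2.929 × 10¹³ J/m³ = 1.377 × 10¹⁶ J/m³

1.377 × 10¹⁶ J/m³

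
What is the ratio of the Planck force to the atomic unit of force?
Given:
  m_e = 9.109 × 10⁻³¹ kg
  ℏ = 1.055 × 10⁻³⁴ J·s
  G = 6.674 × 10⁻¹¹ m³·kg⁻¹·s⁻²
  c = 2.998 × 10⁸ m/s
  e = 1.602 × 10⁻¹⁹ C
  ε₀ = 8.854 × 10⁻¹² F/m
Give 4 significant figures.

Planck force: F_P = c⁴/G = 1.210 × 10⁴⁴ N
atomic unit of force: F_au = E_h/a₀ = m_e²e⁶/((4πε₀)³ℏ⁴) = 8.220 × 10⁻⁸ N
ratio = 1.210 × 10⁴⁴ / 8.220 × 10⁻⁸ = 1.473 × 10⁵¹

1.473 × 10⁵¹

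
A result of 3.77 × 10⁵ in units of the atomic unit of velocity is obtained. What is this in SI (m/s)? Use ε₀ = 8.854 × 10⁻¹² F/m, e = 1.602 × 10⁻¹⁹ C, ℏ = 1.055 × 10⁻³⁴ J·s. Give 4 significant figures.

8.243 × 10¹¹ m/s

One atomic unit of velocity: v_au = e²/(4πε₀ℏ) = 2.186 × 10⁶ m/s.
3.77 × 10⁵ × 2.186 × 10⁶ m/s = 8.243 × 10¹¹ m/s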